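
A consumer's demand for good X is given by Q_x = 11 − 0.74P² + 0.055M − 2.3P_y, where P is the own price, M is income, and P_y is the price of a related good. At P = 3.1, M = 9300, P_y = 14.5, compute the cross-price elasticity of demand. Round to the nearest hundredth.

-0.07

Evaluating quantity at (P, M, P_y) gives Q_x = 11 − 0.74(3.1)² + 0.055(9300) − 2.3(14.5) = 11 − 7.1114 + 511.5 − 33.35 = 482.0386.
∂Q_x/∂P_y = −2.3, so E_xy = -2.3·(14.5/482.0386) ≈ -0.07.
E_xy < 0: the goods are complements.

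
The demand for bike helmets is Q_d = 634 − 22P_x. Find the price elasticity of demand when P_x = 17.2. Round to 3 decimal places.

-1.480

At P_x = 17.2, Q_d = 255.6.
dQ_d/dP_x = −22.
Point elasticity E = (dQ_d/dP_x)·(P_x/Q_d) = -22 × 17.2/255.6 ≈ -1.480.
|E| > 1, so demand is elastic at this price.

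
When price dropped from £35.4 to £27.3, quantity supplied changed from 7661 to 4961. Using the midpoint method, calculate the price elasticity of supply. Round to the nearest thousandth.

%Δq = (4961 − 7661)/[(7661 + 4961)/2] = -2700/6311 ≈ -0.4278.
%Δp = (27.3 − 35.4)/[(35.4 + 27.3)/2] = -8.1/31.35 ≈ -0.2584.
Arc elasticity E = %Δq/%Δp ≈ -0.4278/-0.2584 ≈ 1.656.
|E| > 1: supply is elastic over this range.

1.656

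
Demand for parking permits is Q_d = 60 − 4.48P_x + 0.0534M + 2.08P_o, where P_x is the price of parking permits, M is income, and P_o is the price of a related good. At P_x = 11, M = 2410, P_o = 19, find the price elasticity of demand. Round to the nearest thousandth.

Q_d = 60 − 4.48(11) + 0.0534(2410) + 2.08(19) = 60 − 49.28 + 128.694 + 39.52 = 178.934.
∂Q_d/∂P_x = −4.48, so E_p = (−4.48)·(11/178.934) ≈ -0.275.
|E_p| < 1: demand is inelastic.

-0.275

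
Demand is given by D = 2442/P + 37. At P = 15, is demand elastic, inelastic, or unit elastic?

At P = 15, D = 199.8.
dD/dP = −2442/P² = −10.8533.
Point elasticity E = (dD/dP)·(P/D) = -10.8533 × 15/199.8 ≈ -0.815.
|E| ≈ 0.815 < 1, so demand is inelastic.

inelastic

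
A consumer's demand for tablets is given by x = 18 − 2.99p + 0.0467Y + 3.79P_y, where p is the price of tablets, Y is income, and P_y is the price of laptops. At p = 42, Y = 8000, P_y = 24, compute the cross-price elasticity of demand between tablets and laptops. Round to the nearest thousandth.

0.255

At the given point, x = 18 − 2.99(42) + 0.0467(8000) + 3.79(24) = 18 − 125.58 + 373.6 + 90.96 = 356.98.
∂x/∂P_y = +3.79, so E_xy = 3.79·(24/356.98) ≈ 0.255.
E_xy > 0: the goods are substitutes.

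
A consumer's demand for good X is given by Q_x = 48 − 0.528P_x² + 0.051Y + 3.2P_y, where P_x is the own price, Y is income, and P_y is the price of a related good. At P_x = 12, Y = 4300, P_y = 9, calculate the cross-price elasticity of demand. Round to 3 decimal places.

Q_x = 48 − 0.528(12)² + 0.051(4300) + 3.2(9) = 48 − 76.032 + 219.3 + 28.8 = 220.068.
∂Q_x/∂P_y = +3.2, so E_xy = 3.2·(9/220.068) ≈ 0.131.
E_xy > 0: the goods are substitutes.

0.131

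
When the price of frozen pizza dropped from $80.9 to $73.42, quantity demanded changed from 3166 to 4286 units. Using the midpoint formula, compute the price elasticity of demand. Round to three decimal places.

-3.101

%ΔQ = (4286 − 3166)/[(3166 + 4286)/2] = 1120/3726 ≈ 0.3006.
%ΔP = (73.42 − 80.9)/[(80.9 + 73.42)/2] = -7.48/77.16 ≈ -0.0969.
Arc elasticity E = %ΔQ/%ΔP ≈ 0.3006/-0.0969 ≈ -3.101.
|E| > 1: demand is elastic over this range.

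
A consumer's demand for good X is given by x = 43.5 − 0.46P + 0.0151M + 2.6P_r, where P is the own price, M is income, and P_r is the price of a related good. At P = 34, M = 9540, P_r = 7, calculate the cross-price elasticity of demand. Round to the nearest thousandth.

x = 43.5 − 0.46(34) + 0.0151(9540) + 2.6(7) = 43.5 − 15.64 + 144.054 + 18.2 = 190.114.
∂x/∂P_r = +2.6, so E_xy = 2.6·(7/190.114) ≈ 0.096.
E_xy > 0: the goods are substitutes.

0.096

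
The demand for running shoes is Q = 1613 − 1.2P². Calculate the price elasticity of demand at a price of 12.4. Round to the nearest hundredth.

At P = 12.4, Q = 1428.488.
dQ/dP = −2·1.2·P = −29.76.
Point elasticity E = (dQ/dP)·(P/Q) = -29.76 × 12.4/1428.488 ≈ -0.26.
|E| < 1, so demand is inelastic at this price.

-0.26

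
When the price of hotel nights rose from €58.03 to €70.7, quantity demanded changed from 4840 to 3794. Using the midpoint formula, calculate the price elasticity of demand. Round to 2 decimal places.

-1.23

%ΔQ = (3794 − 4840)/[(4840 + 3794)/2] = -1046/4317 ≈ -0.2423.
%Δp = (70.7 − 58.03)/[(58.03 + 70.7)/2] = 12.67/64.365 ≈ 0.1968.
Arc elasticity E = %ΔQ/%Δp ≈ -0.2423/0.1968 ≈ -1.23.
|E| > 1: demand is elastic over this range.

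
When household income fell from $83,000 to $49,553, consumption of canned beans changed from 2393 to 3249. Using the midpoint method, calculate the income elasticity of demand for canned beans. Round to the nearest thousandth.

-0.601

%ΔQ = (3249 − 2393)/[(2393+3249)/2] = 856/2821 ≈ 0.3034.
%ΔM = (49,553 − 83,000)/[(83,000+49,553)/2] = -33447/66276.5 ≈ -0.5047.
E_I = %ΔQ/%ΔM ≈ -0.601.
E_I < 0: inferior good.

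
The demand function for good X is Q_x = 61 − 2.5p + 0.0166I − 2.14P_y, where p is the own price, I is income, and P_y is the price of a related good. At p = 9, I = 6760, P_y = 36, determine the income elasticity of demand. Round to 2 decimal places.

1.52

Evaluating quantity at (p, I, P_y) gives Q_x = 61 − 2.5(9) + 0.0166(6760) − 2.14(36) = 61 − 22.5 + 112.216 − 77.04 = 73.676.
∂Q_x/∂I = +0.0166, so E_I = 0.0166·(6760/73.676) ≈ 1.52.
E_I > 1: normal good (luxury).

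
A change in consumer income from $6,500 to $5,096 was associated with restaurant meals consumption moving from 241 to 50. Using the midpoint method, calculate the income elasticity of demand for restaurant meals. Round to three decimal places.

%ΔQ = (50 − 241)/[(241+50)/2] = -191/145.5 ≈ -1.3127.
%ΔI = (5,096 − 6,500)/[(6,500+5,096)/2] = -1404/5798 ≈ -0.2422.
E_I = %ΔQ/%ΔI ≈ 5.421.
E_I > 1: normal good (luxury).

5.421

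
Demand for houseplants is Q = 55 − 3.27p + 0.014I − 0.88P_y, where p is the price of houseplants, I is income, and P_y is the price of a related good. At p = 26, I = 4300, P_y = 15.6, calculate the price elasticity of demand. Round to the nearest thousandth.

-5.168

Q = 55 − 3.27(26) + 0.014(4300) − 0.88(15.6) = 55 − 85.02 + 60.2 − 13.728 = 16.452.
∂Q/∂p = −3.27, so E_p = (−3.27)·(26/16.452) ≈ -5.168.
|E_p| > 1: demand is elastic.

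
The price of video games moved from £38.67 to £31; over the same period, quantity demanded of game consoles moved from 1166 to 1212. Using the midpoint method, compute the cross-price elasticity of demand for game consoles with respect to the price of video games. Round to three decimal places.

%ΔQ_x = (1212 − 1166)/[(1166+1212)/2] = 46/1189 ≈ 0.0387.
%ΔP_y = (31 − 38.67)/[(38.67+31)/2] ≈ -0.2202.
E_xy = 0.0387/-0.2202 ≈ -0.176.
E_xy < 0, so game consoles and video games are complements.

-0.176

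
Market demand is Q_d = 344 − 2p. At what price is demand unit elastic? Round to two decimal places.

For linear demand Q_d = a − bp, E = −bp/(a − bp). |E| = 1 ⇒ bp = a − bp ⇒ p = a/(2b).
p = 344/(2·2) = 86.00.

86.00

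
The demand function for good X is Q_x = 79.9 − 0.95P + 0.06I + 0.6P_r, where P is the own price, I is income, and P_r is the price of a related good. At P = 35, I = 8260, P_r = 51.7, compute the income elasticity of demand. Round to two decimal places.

Evaluating quantity at (P, I, P_r) gives Q_x = 79.9 − 0.95(35) + 0.06(8260) + 0.6(51.7) = 79.9 − 33.25 + 495.6 + 31.02 = 573.27.
∂Q_x/∂I = +0.06, so E_I = 0.06·(8260/573.27) ≈ 0.86.
E_I ∈ (0,1): normal good (necessity).

0.86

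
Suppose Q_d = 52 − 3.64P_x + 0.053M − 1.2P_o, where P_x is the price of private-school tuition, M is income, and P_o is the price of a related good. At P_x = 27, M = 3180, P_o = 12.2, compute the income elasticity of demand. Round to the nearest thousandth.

At the given point, Q_d = 52 − 3.64(27) + 0.053(3180) − 1.2(12.2) = 52 − 98.28 + 168.54 − 14.64 = 107.62.
∂Q_d/∂M = +0.053, so E_I = 0.053·(3180/107.62) ≈ 1.566.
E_I > 1: normal good (luxury).

1.566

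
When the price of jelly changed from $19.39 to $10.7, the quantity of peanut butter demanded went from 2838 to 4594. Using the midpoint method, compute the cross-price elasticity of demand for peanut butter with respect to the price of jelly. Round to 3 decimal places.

-0.818

%ΔQ_x = (4594 − 2838)/[(2838+4594)/2] = 1756/3716 ≈ 0.4726.
%ΔP_y = (10.7 − 19.39)/[(19.39+10.7)/2] ≈ -0.5776.
E_xy = 0.4726/-0.5776 ≈ -0.818.
E_xy < 0, so peanut butter and jelly are complements.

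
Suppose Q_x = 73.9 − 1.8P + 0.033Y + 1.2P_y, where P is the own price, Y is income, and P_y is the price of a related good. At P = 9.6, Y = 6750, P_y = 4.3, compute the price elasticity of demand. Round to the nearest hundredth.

-0.06

Q_x = 73.9 − 1.8(9.6) + 0.033(6750) + 1.2(4.3) = 73.9 − 17.28 + 222.75 + 5.16 = 284.53.
∂Q_x/∂P = −1.8, so E_p = (−1.8)·(9.6/284.53) ≈ -0.06.
|E_p| < 1: demand is inelastic.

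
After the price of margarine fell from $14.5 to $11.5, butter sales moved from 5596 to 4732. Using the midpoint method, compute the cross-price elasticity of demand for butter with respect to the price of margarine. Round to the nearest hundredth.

0.73

%ΔQ_x = (4732 − 5596)/[(5596+4732)/2] = -864/5164 ≈ -0.1673.
%ΔP_y = (11.5 − 14.5)/[(14.5+11.5)/2] ≈ -0.2308.
E_xy = -0.1673/-0.2308 ≈ 0.73.
E_xy > 0, so butter and margarine are substitutes.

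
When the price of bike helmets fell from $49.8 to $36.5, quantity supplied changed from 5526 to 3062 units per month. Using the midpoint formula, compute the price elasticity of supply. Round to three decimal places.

1.862

%ΔQ = (3062 − 5526)/[(5526 + 3062)/2] = -2464/4294 ≈ -0.5738.
%Δp = (36.5 − 49.8)/[(49.8 + 36.5)/2] = -13.3/43.15 ≈ -0.3082.
Arc elasticity E = %ΔQ/%Δp ≈ -0.5738/-0.3082 ≈ 1.862.
|E| > 1: supply is elastic over this range.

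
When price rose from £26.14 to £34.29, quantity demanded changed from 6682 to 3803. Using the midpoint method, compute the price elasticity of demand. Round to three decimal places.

-2.036

%ΔQ = (3803 − 6682)/[(6682 + 3803)/2] = -2879/5242.5 ≈ -0.5492.
%Δp = (34.29 − 26.14)/[(26.14 + 34.29)/2] = 8.15/30.215 ≈ 0.2697.
Arc elasticity E = %ΔQ/%Δp ≈ -0.5492/0.2697 ≈ -2.036.
|E| > 1: demand is elastic over this range.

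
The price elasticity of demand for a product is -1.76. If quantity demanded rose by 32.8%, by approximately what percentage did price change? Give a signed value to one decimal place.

%ΔQ ≈ E × %ΔP ⇒ %ΔP = %ΔQ / E = (32.8%)/(-1.76) ≈ -18.6%.

-18.6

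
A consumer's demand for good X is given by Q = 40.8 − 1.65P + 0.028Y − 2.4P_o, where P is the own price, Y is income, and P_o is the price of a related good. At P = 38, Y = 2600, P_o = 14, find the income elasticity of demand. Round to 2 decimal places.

4.21

First evaluate Q: 40.8 − 1.65(38) + 0.028(2600) − 2.4(14) = 40.8 − 62.7 + 72.8 − 33.6 = 17.3.
∂Q/∂Y = +0.028, so E_I = 0.028·(2600/17.3) ≈ 4.21.
E_I > 1: normal good (luxury).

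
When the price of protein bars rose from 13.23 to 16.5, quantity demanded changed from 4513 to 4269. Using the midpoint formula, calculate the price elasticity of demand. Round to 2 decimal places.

%ΔQ = (4269 − 4513)/[(4513 + 4269)/2] = -244/4391 ≈ -0.0556.
%Δp = (16.5 − 13.23)/[(13.23 + 16.5)/2] = 3.27/14.865 ≈ 0.2200.
Arc elasticity E = %ΔQ/%Δp ≈ -0.0556/0.2200 ≈ -0.25.
|E| < 1: demand is inelastic over this range.

-0.25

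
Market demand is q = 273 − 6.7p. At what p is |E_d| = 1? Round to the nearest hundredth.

For linear demand q = a − bp, E = −bp/(a − bp). |E| = 1 ⇒ bp = a − bp ⇒ p = a/(2b).
p = 273/(2·6.7) ≈ 20.37.

20.37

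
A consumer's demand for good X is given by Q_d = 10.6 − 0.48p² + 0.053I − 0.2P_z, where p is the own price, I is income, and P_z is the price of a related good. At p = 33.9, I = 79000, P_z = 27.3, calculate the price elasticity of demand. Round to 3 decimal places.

-0.303

Substituting, Q_d = 10.6 − 0.48(33.9)² + 0.053(79000) − 0.2(27.3) = 10.6 − 551.6208 + 4187 − 5.46 = 3640.5192.
∂Q_d/∂p = −2·0.48·p = -32.544, so E_p = -32.544·(33.9/3640.5192) ≈ -0.303.
|E_p| < 1: demand is inelastic.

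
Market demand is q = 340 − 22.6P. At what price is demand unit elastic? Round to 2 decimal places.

For linear demand q = a − bP, E = −bP/(a − bP). |E| = 1 ⇒ bP = a − bP ⇒ P = a/(2b).
P = 340/(2·22.6) ≈ 7.52.

7.52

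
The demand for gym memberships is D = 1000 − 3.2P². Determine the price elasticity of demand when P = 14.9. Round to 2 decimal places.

-4.91

At P = 14.9, D = 289.568.
dD/dP = −2·3.2·P = −95.36.
Point elasticity E = (dD/dP)·(P/D) = -95.36 × 14.9/289.568 ≈ -4.91.
|E| > 1, so demand is elastic at this price.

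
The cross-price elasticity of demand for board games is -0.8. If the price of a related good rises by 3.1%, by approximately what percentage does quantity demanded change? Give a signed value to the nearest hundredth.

%ΔQ ≈ E × %ΔP_y = (-0.8) × (3.1%) = -2.48%.

-2.48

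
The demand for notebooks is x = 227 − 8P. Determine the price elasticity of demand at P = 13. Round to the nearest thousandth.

At P = 13, x = 123.
dx/dP = −8.
Point elasticity E = (dx/dP)·(P/x) = -8 × 13/123 ≈ -0.846.
|E| < 1, so demand is inelastic at this price.

-0.846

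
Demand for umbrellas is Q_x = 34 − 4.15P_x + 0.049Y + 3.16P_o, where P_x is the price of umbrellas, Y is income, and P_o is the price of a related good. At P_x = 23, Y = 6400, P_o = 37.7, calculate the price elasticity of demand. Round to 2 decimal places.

-0.26

First evaluate Q_x: 34 − 4.15(23) + 0.049(6400) + 3.16(37.7) = 34 − 95.45 + 313.6 + 119.132 = 371.282.
∂Q_x/∂P_x = −4.15, so E_p = (−4.15)·(23/371.282) ≈ -0.26.
|E_p| < 1: demand is inelastic.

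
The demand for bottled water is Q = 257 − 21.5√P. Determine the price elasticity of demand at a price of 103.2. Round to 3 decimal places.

-2.830

At P = 103.2, Q = 38.5871.
dQ/dP = −21.5/(2√P) = −21.5/(2·10.1587).
Point elasticity E = (dQ/dP)·(P/Q) = -1.0582 × 103.2/38.5871 ≈ -2.830.
|E| > 1, so demand is elastic at this price.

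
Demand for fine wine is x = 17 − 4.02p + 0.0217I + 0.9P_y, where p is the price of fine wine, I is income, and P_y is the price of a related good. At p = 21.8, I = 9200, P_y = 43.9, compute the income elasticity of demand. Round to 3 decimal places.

Evaluating quantity at (p, I, P_y) gives x = 17 − 4.02(21.8) + 0.0217(9200) + 0.9(43.9) = 17 − 87.636 + 199.64 + 39.51 = 168.514.
∂x/∂I = +0.0217, so E_I = 0.0217·(9200/168.514) ≈ 1.185.
E_I > 1: normal good (luxury).

1.185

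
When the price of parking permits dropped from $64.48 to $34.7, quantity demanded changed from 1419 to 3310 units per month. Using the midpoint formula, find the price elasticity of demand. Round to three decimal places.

-1.332

%ΔQ = (3310 − 1419)/[(1419 + 3310)/2] = 1891/2364.5 ≈ 0.7997.
%Δp = (34.7 − 64.48)/[(64.48 + 34.7)/2] = -29.78/49.59 ≈ -0.6005.
Arc elasticity E = %ΔQ/%Δp ≈ 0.7997/-0.6005 ≈ -1.332.
|E| > 1: demand is elastic over this range.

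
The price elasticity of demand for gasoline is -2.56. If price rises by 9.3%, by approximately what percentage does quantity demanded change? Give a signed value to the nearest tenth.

-23.8

%ΔQ ≈ E × %ΔP = (-2.56) × (9.3%) ≈ -23.8%.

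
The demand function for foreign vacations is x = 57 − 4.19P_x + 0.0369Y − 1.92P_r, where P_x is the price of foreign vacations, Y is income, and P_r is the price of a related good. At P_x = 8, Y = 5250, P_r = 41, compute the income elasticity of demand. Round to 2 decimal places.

x = 57 − 4.19(8) + 0.0369(5250) − 1.92(41) = 57 − 33.52 + 193.725 − 78.72 = 138.485.
∂x/∂Y = +0.0369, so E_I = 0.0369·(5250/138.485) ≈ 1.40.
E_I > 1: normal good (luxury).

1.40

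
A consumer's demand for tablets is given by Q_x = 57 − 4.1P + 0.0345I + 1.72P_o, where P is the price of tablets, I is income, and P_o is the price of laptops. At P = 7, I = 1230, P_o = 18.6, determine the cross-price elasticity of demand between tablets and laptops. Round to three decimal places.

Evaluating quantity at (P, I, P_o) gives Q_x = 57 − 4.1(7) + 0.0345(1230) + 1.72(18.6) = 57 − 28.7 + 42.435 + 31.992 = 102.727.
∂Q_x/∂P_o = +1.72, so E_xy = 1.72·(18.6/102.727) ≈ 0.311.
E_xy > 0: the goods are substitutes.

0.311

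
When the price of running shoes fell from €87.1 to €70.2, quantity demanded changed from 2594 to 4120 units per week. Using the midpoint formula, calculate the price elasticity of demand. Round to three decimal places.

-2.116

%Δq = (4120 − 2594)/[(2594 + 4120)/2] = 1526/3357 ≈ 0.4546.
%ΔP = (70.2 − 87.1)/[(87.1 + 70.2)/2] = -16.9/78.65 ≈ -0.2149.
Arc elasticity E = %Δq/%ΔP ≈ 0.4546/-0.2149 ≈ -2.116.
|E| > 1: demand is elastic over this range.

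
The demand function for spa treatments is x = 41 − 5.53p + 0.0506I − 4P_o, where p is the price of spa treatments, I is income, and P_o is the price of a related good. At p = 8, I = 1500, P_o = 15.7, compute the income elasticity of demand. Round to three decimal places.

x = 41 − 5.53(8) + 0.0506(1500) − 4(15.7) = 41 − 44.24 + 75.9 − 62.8 = 9.86.
∂x/∂I = +0.0506, so E_I = 0.0506·(1500/9.86) ≈ 7.698.
E_I > 1: normal good (luxury).

7.698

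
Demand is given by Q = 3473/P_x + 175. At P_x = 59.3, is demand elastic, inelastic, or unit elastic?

At P_x = 59.3, Q = 233.5666.
dQ/dP_x = −3473/P_x² = −0.9876.
Point elasticity E = (dQ/dP_x)·(P_x/Q) = -0.9876 × 59.3/233.5666 ≈ -0.251.
|E| ≈ 0.251 < 1, so demand is inelastic.

inelastic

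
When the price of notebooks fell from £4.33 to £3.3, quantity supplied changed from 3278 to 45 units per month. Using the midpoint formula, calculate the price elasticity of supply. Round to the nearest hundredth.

%ΔQ = (45 − 3278)/[(3278 + 45)/2] = -3233/1661.5 ≈ -1.9458.
%Δp = (3.3 − 4.33)/[(4.33 + 3.3)/2] = -1.03/3.815 ≈ -0.2700.
Arc elasticity E = %ΔQ/%Δp ≈ -1.9458/-0.2700 ≈ 7.21.
|E| > 1: supply is elastic over this range.

7.21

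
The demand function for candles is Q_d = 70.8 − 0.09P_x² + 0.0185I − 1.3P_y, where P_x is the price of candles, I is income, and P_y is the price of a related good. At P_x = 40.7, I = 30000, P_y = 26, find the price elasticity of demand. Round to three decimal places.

At the given point, Q_d = 70.8 − 0.09(40.7)² + 0.0185(30000) − 1.3(26) = 70.8 − 149.0841 + 555 − 33.8 = 442.9159.
∂Q_d/∂P_x = −2·0.09·P_x = -7.326, so E_p = -7.326·(40.7/442.9159) ≈ -0.673.
|E_p| < 1: demand is inelastic.

-0.673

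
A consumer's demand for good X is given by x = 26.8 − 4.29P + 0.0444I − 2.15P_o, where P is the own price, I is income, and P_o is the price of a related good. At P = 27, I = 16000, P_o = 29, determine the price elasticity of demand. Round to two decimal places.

Substituting, x = 26.8 − 4.29(27) + 0.0444(16000) − 2.15(29) = 26.8 − 115.83 + 710.4 − 62.35 = 559.02.
∂x/∂P = −4.29, so E_p = (−4.29)·(27/559.02) ≈ -0.21.
|E_p| < 1: demand is inelastic.

-0.21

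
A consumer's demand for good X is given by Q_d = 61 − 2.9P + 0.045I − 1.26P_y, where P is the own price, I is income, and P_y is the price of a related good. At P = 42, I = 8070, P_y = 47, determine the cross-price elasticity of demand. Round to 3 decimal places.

Substituting, Q_d = 61 − 2.9(42) + 0.045(8070) − 1.26(47) = 61 − 121.8 + 363.15 − 59.22 = 243.13.
∂Q_d/∂P_y = −1.26, so E_xy = -1.26·(47/243.13) ≈ -0.244.
E_xy < 0: the goods are complements.

-0.244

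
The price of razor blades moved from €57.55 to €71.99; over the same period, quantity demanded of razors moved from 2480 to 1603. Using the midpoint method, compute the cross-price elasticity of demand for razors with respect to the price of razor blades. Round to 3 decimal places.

%ΔQ_x = (1603 − 2480)/[(2480+1603)/2] = -877/2041.5 ≈ -0.4296.
%ΔP_y = (71.99 − 57.55)/[(57.55+71.99)/2] ≈ 0.2229.
E_xy = -0.4296/0.2229 ≈ -1.927.
E_xy < 0, so razors and razor blades are complements.

-1.927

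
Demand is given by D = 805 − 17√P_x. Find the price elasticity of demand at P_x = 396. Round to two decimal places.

-0.36

At P_x = 396, D = 466.7043.
dD/dP_x = −17/(2√P_x) = −17/(2·19.8997).
Point elasticity E = (dD/dP_x)·(P_x/D) = -0.4271 × 396/466.7043 ≈ -0.36.
|E| < 1, so demand is inelastic at this price.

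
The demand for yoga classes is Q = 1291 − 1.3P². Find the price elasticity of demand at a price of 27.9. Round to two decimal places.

At P = 27.9, Q = 279.067.
dQ/dP = −2·1.3·P = −72.54.
Point elasticity E = (dQ/dP)·(P/Q) = -72.54 × 27.9/279.067 ≈ -7.25.
|E| > 1, so demand is elastic at this price.

-7.25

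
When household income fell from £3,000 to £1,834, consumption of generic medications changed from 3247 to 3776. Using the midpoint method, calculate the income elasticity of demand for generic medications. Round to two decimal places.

-0.31

%ΔQ = (3776 − 3247)/[(3247+3776)/2] = 529/3511.5 ≈ 0.1506.
%ΔI = (1,834 − 3,000)/[(3,000+1,834)/2] = -1166/2417 ≈ -0.4824.
E_I = %ΔQ/%ΔI ≈ -0.31.
E_I < 0: inferior good.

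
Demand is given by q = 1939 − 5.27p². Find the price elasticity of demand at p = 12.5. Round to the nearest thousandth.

At p = 12.5, q = 1115.5625.
dq/dp = −2·5.27·p = −131.75.
Point elasticity E = (dq/dp)·(p/q) = -131.75 × 12.5/1115.5625 ≈ -1.476.
|E| > 1, so demand is elastic at this price.

-1.476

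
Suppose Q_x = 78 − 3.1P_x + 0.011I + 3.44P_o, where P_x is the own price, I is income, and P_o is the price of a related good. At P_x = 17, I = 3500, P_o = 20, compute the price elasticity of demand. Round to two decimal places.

-0.40

Q_x = 78 − 3.1(17) + 0.011(3500) + 3.44(20) = 78 − 52.7 + 38.5 + 68.8 = 132.6.
∂Q_x/∂P_x = −3.1, so E_p = (−3.1)·(17/132.6) ≈ -0.40.
|E_p| < 1: demand is inelastic.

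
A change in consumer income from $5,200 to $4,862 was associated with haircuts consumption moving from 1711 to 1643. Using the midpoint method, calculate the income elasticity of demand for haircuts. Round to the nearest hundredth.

%ΔQ = (1643 − 1711)/[(1711+1643)/2] = -68/1677 ≈ -0.0405.
%ΔM = (4,862 − 5,200)/[(5,200+4,862)/2] = -338/5031 ≈ -0.0672.
E_I = %ΔQ/%ΔM ≈ 0.60.
E_I ∈ (0,1): normal good (necessity).

0.60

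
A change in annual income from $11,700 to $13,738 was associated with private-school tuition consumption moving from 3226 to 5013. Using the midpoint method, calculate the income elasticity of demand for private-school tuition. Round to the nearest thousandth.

2.707

%ΔQ = (5013 − 3226)/[(3226+5013)/2] = 1787/4119.5 ≈ 0.4338.
%ΔM = (13,738 − 11,700)/[(11,700+13,738)/2] = 2038/12719 ≈ 0.1602.
E_I = %ΔQ/%ΔM ≈ 2.707.
E_I > 1: normal good (luxury).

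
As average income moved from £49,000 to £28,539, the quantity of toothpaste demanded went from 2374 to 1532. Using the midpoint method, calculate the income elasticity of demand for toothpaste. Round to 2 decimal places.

%ΔQ = (1532 − 2374)/[(2374+1532)/2] = -842/1953 ≈ -0.4311.
%ΔY = (28,539 − 49,000)/[(49,000+28,539)/2] = -20461/38769.5 ≈ -0.5278.
E_I = %ΔQ/%ΔY ≈ 0.82.
E_I ∈ (0,1): normal good (necessity).

0.82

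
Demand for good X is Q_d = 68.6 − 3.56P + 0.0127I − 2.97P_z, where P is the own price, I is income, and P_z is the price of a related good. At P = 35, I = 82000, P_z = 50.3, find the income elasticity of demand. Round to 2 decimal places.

1.25

Substituting, Q_d = 68.6 − 3.56(35) + 0.0127(82000) − 2.97(50.3) = 68.6 − 124.6 + 1041.4 − 149.391 = 836.009.
∂Q_d/∂I = +0.0127, so E_I = 0.0127·(82000/836.009) ≈ 1.25.
E_I > 1: normal good (luxury).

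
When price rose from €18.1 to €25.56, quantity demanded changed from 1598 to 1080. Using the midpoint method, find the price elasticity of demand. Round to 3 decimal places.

-1.132

%Δq = (1080 − 1598)/[(1598 + 1080)/2] = -518/1339 ≈ -0.3869.
%Δp = (25.56 − 18.1)/[(18.1 + 25.56)/2] = 7.46/21.83 ≈ 0.3417.
Arc elasticity E = %Δq/%Δp ≈ -0.3869/0.3417 ≈ -1.132.
|E| > 1: demand is elastic over this range.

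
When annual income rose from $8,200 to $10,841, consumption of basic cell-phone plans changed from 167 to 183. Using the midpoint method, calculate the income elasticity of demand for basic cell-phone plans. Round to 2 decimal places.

%ΔQ = (183 − 167)/[(167+183)/2] = 16/175 ≈ 0.0914.
%ΔM = (10,841 − 8,200)/[(8,200+10,841)/2] = 2641/9520.5 ≈ 0.2774.
E_I = %ΔQ/%ΔM ≈ 0.33.
E_I ∈ (0,1): normal good (necessity).

0.33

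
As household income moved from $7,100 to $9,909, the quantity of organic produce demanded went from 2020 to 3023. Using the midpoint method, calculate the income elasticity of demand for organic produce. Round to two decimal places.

1.20

%ΔQ = (3023 − 2020)/[(2020+3023)/2] = 1003/2521.5 ≈ 0.3978.
%ΔY = (9,909 − 7,100)/[(7,100+9,909)/2] = 2809/8504.5 ≈ 0.3303.
E_I = %ΔQ/%ΔY ≈ 1.20.
E_I > 1: normal good (luxury).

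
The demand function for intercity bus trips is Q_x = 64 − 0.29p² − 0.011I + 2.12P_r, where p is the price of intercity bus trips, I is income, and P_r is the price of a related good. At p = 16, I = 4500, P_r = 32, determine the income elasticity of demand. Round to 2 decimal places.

-6.11

Q_x = 64 − 0.29(16)² − 0.011(4500) + 2.12(32) = 64 − 74.24 − 49.5 + 67.84 = 8.1.
∂Q_x/∂I = −0.011, so E_I = -0.011·(4500/8.1) ≈ -6.11.
E_I < 0: inferior good.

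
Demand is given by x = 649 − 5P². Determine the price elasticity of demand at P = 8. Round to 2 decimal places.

At P = 8, x = 329.
dx/dP = −2·5·P = −80.
Point elasticity E = (dx/dP)·(P/x) = -80 × 8/329 ≈ -1.95.
|E| > 1, so demand is elastic at this price.

-1.95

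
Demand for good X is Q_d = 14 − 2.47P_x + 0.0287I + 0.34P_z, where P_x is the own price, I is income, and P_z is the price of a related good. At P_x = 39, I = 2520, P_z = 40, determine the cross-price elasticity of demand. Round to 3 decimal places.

3.784

At the given point, Q_d = 14 − 2.47(39) + 0.0287(2520) + 0.34(40) = 14 − 96.33 + 72.324 + 13.6 = 3.594.
∂Q_d/∂P_z = +0.34, so E_xy = 0.34·(40/3.594) ≈ 3.784.
E_xy > 0: the goods are substitutes.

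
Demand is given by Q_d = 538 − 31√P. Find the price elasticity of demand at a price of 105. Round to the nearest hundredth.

At P = 105, Q_d = 220.3445.
dQ_d/dP = −31/(2√P) = −31/(2·10.247).
Point elasticity E = (dQ_d/dP)·(P/Q_d) = -1.5126 × 105/220.3445 ≈ -0.72.
|E| < 1, so demand is inelastic at this price.

-0.72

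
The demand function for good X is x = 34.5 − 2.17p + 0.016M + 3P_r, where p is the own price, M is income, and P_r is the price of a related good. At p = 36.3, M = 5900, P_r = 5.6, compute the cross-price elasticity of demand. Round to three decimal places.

0.251

First evaluate x: 34.5 − 2.17(36.3) + 0.016(5900) + 3(5.6) = 34.5 − 78.771 + 94.4 + 16.8 = 66.929.
∂x/∂P_r = +3, so E_xy = 3·(5.6/66.929) ≈ 0.251.
E_xy > 0: the goods are substitutes.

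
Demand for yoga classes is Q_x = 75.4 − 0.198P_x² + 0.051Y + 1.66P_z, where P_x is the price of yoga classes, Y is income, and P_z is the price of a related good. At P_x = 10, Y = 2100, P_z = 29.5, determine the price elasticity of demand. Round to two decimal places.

-0.19

Evaluating quantity at (P_x, Y, P_z) gives Q_x = 75.4 − 0.198(10)² + 0.051(2100) + 1.66(29.5) = 75.4 − 19.8 + 107.1 + 48.97 = 211.67.
∂Q_x/∂P_x = −2·0.198·P_x = -3.96, so E_p = -3.96·(10/211.67) ≈ -0.19.
|E_p| < 1: demand is inelastic.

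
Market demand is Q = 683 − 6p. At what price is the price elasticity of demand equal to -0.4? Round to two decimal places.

Set −bp/(a − bp) = −0.4 ⇒ bp = 0.4(a − bp) ⇒ bp(1+0.4) = 0.4·a.
p = 0.4·683/(6·1.4) ≈ 32.52.

32.52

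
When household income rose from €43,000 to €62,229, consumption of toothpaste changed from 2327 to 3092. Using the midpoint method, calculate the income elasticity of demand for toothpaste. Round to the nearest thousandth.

0.773

%ΔQ = (3092 − 2327)/[(2327+3092)/2] = 765/2709.5 ≈ 0.2823.
%ΔI = (62,229 − 43,000)/[(43,000+62,229)/2] = 19229/52614.5 ≈ 0.3655.
E_I = %ΔQ/%ΔI ≈ 0.773.
E_I ∈ (0,1): normal good (necessity).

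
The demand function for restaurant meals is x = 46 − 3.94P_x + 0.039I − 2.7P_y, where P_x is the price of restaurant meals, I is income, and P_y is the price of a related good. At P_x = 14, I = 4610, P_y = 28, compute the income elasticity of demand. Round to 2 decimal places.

1.89

Substituting, x = 46 − 3.94(14) + 0.039(4610) − 2.7(28) = 46 − 55.16 + 179.79 − 75.6 = 95.03.
∂x/∂I = +0.039, so E_I = 0.039·(4610/95.03) ≈ 1.89.
E_I > 1: normal good (luxury).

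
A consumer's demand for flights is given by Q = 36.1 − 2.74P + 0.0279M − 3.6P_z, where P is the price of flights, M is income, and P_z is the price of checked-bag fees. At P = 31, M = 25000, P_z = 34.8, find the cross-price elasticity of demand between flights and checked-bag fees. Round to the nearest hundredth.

First evaluate Q: 36.1 − 2.74(31) + 0.0279(25000) − 3.6(34.8) = 36.1 − 84.94 + 697.5 − 125.28 = 523.38.
∂Q/∂P_z = −3.6, so E_xy = -3.6·(34.8/523.38) ≈ -0.24.
E_xy < 0: the goods are complements.

-0.24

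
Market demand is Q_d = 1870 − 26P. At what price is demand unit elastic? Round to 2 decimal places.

For linear demand Q_d = a − bP, E = −bP/(a − bP). |E| = 1 ⇒ bP = a − bP ⇒ P = a/(2b).
P = 1870/(2·26) ≈ 35.96.

35.96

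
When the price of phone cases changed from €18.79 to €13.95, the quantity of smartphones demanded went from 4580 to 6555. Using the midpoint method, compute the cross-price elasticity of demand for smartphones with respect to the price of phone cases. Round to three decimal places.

%ΔQ_x = (6555 − 4580)/[(4580+6555)/2] = 1975/5567.5 ≈ 0.3547.
%ΔP_y = (13.95 − 18.79)/[(18.79+13.95)/2] ≈ -0.2957.
E_xy = 0.3547/-0.2957 ≈ -1.200.
E_xy < 0, so smartphones and phone cases are complements.

-1.200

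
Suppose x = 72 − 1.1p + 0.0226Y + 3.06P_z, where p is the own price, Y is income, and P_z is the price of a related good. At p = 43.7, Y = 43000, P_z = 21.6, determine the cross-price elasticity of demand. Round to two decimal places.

0.06

Evaluating quantity at (p, Y, P_z) gives x = 72 − 1.1(43.7) + 0.0226(43000) + 3.06(21.6) = 72 − 48.07 + 971.8 + 66.096 = 1061.826.
∂x/∂P_z = +3.06, so E_xy = 3.06·(21.6/1061.826) ≈ 0.06.
E_xy > 0: the goods are substitutes.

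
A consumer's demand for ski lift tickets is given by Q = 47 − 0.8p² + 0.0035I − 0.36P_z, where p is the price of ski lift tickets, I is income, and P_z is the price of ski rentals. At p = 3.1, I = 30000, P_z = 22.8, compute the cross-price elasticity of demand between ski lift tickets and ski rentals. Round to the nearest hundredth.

-0.06

Q = 47 − 0.8(3.1)² + 0.0035(30000) − 0.36(22.8) = 47 − 7.688 + 105 − 8.208 = 136.104.
∂Q/∂P_z = −0.36, so E_xy = -0.36·(22.8/136.104) ≈ -0.06.
E_xy < 0: the goods are complements.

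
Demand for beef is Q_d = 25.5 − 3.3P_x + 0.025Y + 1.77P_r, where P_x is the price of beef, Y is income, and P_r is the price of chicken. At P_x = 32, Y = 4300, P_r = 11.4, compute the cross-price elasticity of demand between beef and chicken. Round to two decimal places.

0.42

Substituting, Q_d = 25.5 − 3.3(32) + 0.025(4300) + 1.77(11.4) = 25.5 − 105.6 + 107.5 + 20.178 = 47.578.
∂Q_d/∂P_r = +1.77, so E_xy = 1.77·(11.4/47.578) ≈ 0.42.
E_xy > 0: the goods are substitutes.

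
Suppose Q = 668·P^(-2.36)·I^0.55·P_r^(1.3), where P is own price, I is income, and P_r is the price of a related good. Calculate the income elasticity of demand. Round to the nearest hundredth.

0.55

For a Cobb–Douglas (constant-elasticity) form Q = A·I^α·…, the elasticity with respect to I equals the exponent α at every point.
Here the exponent on I is 0.55, so the income elasticity of demand is 0.55.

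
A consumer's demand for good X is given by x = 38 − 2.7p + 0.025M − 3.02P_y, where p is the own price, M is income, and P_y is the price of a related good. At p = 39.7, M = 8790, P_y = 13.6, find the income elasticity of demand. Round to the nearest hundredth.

x = 38 − 2.7(39.7) + 0.025(8790) − 3.02(13.6) = 38 − 107.19 + 219.75 − 41.072 = 109.488.
∂x/∂M = +0.025, so E_I = 0.025·(8790/109.488) ≈ 2.01.
E_I > 1: normal good (luxury).

2.01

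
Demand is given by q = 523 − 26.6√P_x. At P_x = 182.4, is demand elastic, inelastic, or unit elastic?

elastic

At P_x = 182.4, q = 163.7523.
dq/dP_x = −26.6/(2√P_x) = −26.6/(2·13.5056).
Point elasticity E = (dq/dP_x)·(P_x/q) = -0.9848 × 182.4/163.7523 ≈ -1.097.
|E| ≈ 1.097 > 1, so demand is elastic.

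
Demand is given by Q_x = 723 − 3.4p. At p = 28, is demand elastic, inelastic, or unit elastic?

inelastic

At p = 28, Q_x = 627.8.
dQ_x/dp = −3.4.
Point elasticity E = (dQ_x/dp)·(p/Q_x) = -3.4 × 28/627.8 ≈ -0.152.
|E| ≈ 0.152 < 1, so demand is inelastic.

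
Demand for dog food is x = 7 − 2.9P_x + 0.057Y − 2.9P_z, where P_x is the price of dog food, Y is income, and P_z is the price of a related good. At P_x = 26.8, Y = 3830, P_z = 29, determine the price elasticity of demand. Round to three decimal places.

-1.224

First evaluate x: 7 − 2.9(26.8) + 0.057(3830) − 2.9(29) = 7 − 77.72 + 218.31 − 84.1 = 63.49.
∂x/∂P_x = −2.9, so E_p = (−2.9)·(26.8/63.49) ≈ -1.224.
|E_p| > 1: demand is elastic.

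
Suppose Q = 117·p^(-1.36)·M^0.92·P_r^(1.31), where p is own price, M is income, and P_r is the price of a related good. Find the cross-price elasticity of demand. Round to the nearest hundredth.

1.31

For a Cobb–Douglas (constant-elasticity) form Q = A·P_r^α·…, the elasticity with respect to P_r equals the exponent α at every point.
Here the exponent on P_r is 1.31, so the cross-price elasticity of demand is 1.31.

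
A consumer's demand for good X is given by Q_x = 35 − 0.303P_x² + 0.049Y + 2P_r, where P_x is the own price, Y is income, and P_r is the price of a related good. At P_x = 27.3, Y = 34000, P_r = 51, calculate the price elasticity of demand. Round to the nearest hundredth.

At the given point, Q_x = 35 − 0.303(27.3)² + 0.049(34000) + 2(51) = 35 − 225.8229 + 1666 + 102 = 1577.1771.
∂Q_x/∂P_x = −2·0.303·P_x = -16.5438, so E_p = -16.5438·(27.3/1577.1771) ≈ -0.29.
|E_p| < 1: demand is inelastic.

-0.29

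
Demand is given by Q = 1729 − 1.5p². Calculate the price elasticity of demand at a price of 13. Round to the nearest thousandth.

At p = 13, Q = 1475.5.
dQ/dp = −2·1.5·p = −39.
Point elasticity E = (dQ/dp)·(p/Q) = -39 × 13/1475.5 ≈ -0.344.
|E| < 1, so demand is inelastic at this price.

-0.344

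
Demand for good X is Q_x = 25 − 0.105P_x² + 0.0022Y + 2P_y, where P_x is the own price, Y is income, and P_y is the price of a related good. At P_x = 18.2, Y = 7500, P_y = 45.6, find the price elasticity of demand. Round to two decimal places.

-0.71

First evaluate Q_x: 25 − 0.105(18.2)² + 0.0022(7500) + 2(45.6) = 25 − 34.7802 + 16.5 + 91.2 = 97.9198.
∂Q_x/∂P_x = −2·0.105·P_x = -3.822, so E_p = -3.822·(18.2/97.9198) ≈ -0.71.
|E_p| < 1: demand is inelastic.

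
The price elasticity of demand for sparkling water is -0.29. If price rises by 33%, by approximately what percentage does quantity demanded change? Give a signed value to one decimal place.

-9.6

%ΔQ ≈ E × %ΔP = (-0.29) × (33%) ≈ -9.6%.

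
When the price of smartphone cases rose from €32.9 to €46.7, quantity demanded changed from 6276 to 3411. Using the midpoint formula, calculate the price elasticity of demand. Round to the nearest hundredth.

-1.71

%Δq = (3411 − 6276)/[(6276 + 3411)/2] = -2865/4843.5 ≈ -0.5915.
%Δp = (46.7 − 32.9)/[(32.9 + 46.7)/2] = 13.8/39.8 ≈ 0.3467.
Arc elasticity E = %Δq/%Δp ≈ -0.5915/0.3467 ≈ -1.71.
|E| > 1: demand is elastic over this range.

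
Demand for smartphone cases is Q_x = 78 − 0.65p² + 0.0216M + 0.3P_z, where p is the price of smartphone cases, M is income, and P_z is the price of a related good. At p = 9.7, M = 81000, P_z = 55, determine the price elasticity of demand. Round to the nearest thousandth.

At the given point, Q_x = 78 − 0.65(9.7)² + 0.0216(81000) + 0.3(55) = 78 − 61.1585 + 1749.6 + 16.5 = 1782.9415.
∂Q_x/∂p = −2·0.65·p = -12.61, so E_p = -12.61·(9.7/1782.9415) ≈ -0.069.
|E_p| < 1: demand is inelastic.

-0.069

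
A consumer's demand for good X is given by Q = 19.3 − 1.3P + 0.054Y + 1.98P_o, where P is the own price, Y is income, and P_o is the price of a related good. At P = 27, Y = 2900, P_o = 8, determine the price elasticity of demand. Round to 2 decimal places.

First evaluate Q: 19.3 − 1.3(27) + 0.054(2900) + 1.98(8) = 19.3 − 35.1 + 156.6 + 15.84 = 156.64.
∂Q/∂P = −1.3, so E_p = (−1.3)·(27/156.64) ≈ -0.22.
|E_p| < 1: demand is inelastic.

-0.22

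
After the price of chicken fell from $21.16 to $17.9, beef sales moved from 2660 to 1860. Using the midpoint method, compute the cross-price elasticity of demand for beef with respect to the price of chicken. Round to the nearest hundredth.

2.12

%ΔQ_x = (1860 − 2660)/[(2660+1860)/2] = -800/2260 ≈ -0.3540.
%ΔP_y = (17.9 − 21.16)/[(21.16+17.9)/2] ≈ -0.1669.
E_xy = -0.3540/-0.1669 ≈ 2.12.
E_xy > 0, so beef and chicken are substitutes.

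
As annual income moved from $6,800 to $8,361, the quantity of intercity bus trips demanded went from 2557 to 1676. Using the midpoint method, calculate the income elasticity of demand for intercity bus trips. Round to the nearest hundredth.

%ΔQ = (1676 − 2557)/[(2557+1676)/2] = -881/2116.5 ≈ -0.4163.
%ΔY = (8,361 − 6,800)/[(6,800+8,361)/2] = 1561/7580.5 ≈ 0.2059.
E_I = %ΔQ/%ΔY ≈ -2.02.
E_I < 0: inferior good.

-2.02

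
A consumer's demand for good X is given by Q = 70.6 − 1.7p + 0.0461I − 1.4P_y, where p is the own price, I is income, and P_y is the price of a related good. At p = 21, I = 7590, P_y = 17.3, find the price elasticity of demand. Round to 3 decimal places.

First evaluate Q: 70.6 − 1.7(21) + 0.0461(7590) − 1.4(17.3) = 70.6 − 35.7 + 349.899 − 24.22 = 360.579.
∂Q/∂p = −1.7, so E_p = (−1.7)·(21/360.579) ≈ -0.099.
|E_p| < 1: demand is inelastic.

-0.099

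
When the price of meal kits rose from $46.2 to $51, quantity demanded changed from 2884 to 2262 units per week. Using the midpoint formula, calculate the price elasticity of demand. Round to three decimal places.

%ΔQ = (2262 − 2884)/[(2884 + 2262)/2] = -622/2573 ≈ -0.2417.
%ΔP = (51 − 46.2)/[(46.2 + 51)/2] = 4.8/48.6 ≈ 0.0988.
Arc elasticity E = %ΔQ/%ΔP ≈ -0.2417/0.0988 ≈ -2.448.
|E| > 1: demand is elastic over this range.

-2.448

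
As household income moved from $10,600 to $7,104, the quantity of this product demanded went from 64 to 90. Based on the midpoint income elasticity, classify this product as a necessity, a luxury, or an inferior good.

inferior

%ΔQ = (90 − 64)/[(64+90)/2] = 26/77 ≈ 0.3377.
%ΔI = (7,104 − 10,600)/[(10,600+7,104)/2] = -3496/8852 ≈ -0.3949.
E_I = %ΔQ/%ΔI ≈ -0.855.
E_I < 0: inferior good.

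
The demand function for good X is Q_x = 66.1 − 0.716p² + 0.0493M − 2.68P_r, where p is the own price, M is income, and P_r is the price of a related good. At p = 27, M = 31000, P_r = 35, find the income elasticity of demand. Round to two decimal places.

Substituting, Q_x = 66.1 − 0.716(27)² + 0.0493(31000) − 2.68(35) = 66.1 − 521.964 + 1528.3 − 93.8 = 978.636.
∂Q_x/∂M = +0.0493, so E_I = 0.0493·(31000/978.636) ≈ 1.56.
E_I > 1: normal good (luxury).

1.56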